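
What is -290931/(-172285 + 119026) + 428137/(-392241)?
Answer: 30437639296/6963454473 ≈ 4.3711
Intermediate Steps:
-290931/(-172285 + 119026) + 428137/(-392241) = -290931/(-53259) + 428137*(-1/392241) = -290931*(-1/53259) - 428137/392241 = 96977/17753 - 428137/392241 = 30437639296/6963454473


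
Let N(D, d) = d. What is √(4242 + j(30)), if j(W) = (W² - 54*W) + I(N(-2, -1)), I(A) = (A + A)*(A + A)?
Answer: √3526 ≈ 59.380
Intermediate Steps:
I(A) = 4*A² (I(A) = (2*A)*(2*A) = 4*A²)
j(W) = 4 + W² - 54*W (j(W) = (W² - 54*W) + 4*(-1)² = (W² - 54*W) + 4*1 = (W² - 54*W) + 4 = 4 + W² - 54*W)
√(4242 + j(30)) = √(4242 + (4 + 30² - 54*30)) = √(4242 + (4 + 900 - 1620)) = √(4242 - 716) = √3526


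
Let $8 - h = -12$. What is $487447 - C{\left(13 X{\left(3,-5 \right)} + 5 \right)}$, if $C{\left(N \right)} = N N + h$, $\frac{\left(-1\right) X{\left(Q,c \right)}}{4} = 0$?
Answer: $487402$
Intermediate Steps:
$h = 20$ ($h = 8 - -12 = 8 + 12 = 20$)
$X{\left(Q,c \right)} = 0$ ($X{\left(Q,c \right)} = \left(-4\right) 0 = 0$)
$C{\left(N \right)} = 20 + N^{2}$ ($C{\left(N \right)} = N N + 20 = N^{2} + 20 = 20 + N^{2}$)
$487447 - C{\left(13 X{\left(3,-5 \right)} + 5 \right)} = 487447 - \left(20 + \left(13 \cdot 0 + 5\right)^{2}\right) = 487447 - \left(20 + \left(0 + 5\right)^{2}\right) = 487447 - \left(20 + 5^{2}\right) = 487447 - \left(20 + 25\right) = 487447 - 45 = 487402$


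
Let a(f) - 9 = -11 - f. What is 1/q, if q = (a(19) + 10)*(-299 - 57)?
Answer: 1/3916 ≈ 0.00025536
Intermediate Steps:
a(f) = -2 - f (a(f) = 9 + (-11 - f) = -2 - f)
q = 3916 (q = ((-2 - 1*19) + 10)*(-299 - 57) = ((-2 - 19) + 10)*(-356) = (-21 + 10)*(-356) = -11*(-356) = 3916)
1/q = 1/3916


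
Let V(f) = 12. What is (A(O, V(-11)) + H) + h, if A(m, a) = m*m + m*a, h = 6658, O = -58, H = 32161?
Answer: 41487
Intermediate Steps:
A(m, a) = m² + a*m
(A(O, V(-11)) + H) + h = (-58*(12 - 58) + 32161) + 6658 = (-58*(-46) + 32161) + 6658 = (2668 + 32161) + 6658 = 34829 + 6658 = 41487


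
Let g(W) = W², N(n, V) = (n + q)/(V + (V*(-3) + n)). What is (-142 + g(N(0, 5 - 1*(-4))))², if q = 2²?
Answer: 132204004/6561 ≈ 20150.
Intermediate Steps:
q = 4
N(n, V) = (4 + n)/(n - 2*V) (N(n, V) = (n + 4)/(V + (V*(-3) + n)) = (4 + n)/(V + (-3*V + n)) = (4 + n)/(V + (n - 3*V)) = (4 + n)/(n - 2*V))
(-142 + g(N(0, 5 - 1*(-4))))² = (-142 + ((4 + 0)/(0 - 2*(5 - 1*(-4))))²)² = (-142 + (4/(0 - 2*(5 + 4)))²)² = (-142 + (4/(0 - 2*9))²)² = (-142 + (4/(0 - 18))²)² = (-142 + (4/(-18))²)² = (-142 + (-1/18*4)²)² = (-142 + (-2/9)²)² = (-142 + 4/81)² = (-11498/81)² = 132204004/6561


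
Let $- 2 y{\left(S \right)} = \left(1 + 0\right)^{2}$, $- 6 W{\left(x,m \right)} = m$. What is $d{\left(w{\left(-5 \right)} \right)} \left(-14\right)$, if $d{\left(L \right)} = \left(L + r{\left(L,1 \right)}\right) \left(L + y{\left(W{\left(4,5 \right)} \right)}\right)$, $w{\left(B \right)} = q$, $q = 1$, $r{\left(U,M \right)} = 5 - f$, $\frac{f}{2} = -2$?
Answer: $-70$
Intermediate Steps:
$f = -4$ ($f = 2 \left(-2\right) = -4$)
$r{\left(U,M \right)} = 9$ ($r{\left(U,M \right)} = 5 - -4 = 5 + 4 = 9$)
$w{\left(B \right)} = 1$
$W{\left(x,m \right)} = - \frac{m}{6}$
$y{\left(S \right)} = - \frac{1}{2}$ ($y{\left(S \right)} = - \frac{\left(1 + 0\right)^{2}}{2} = - \frac{1^{2}}{2} = \left(- \frac{1}{2}\right) 1 = - \frac{1}{2}$)
$d{\left(L \right)} = \left(9 + L\right) \left(- \frac{1}{2} + L\right)$ ($d{\left(L \right)} = \left(L + 9\right) \left(L - \frac{1}{2}\right) = \left(9 + L\right) \left(- \frac{1}{2} + L\right)$)
$d{\left(w{\left(-5 \right)} \right)} \left(-14\right) = \left(- \frac{9}{2} + 1^{2} + \frac{17}{2} \cdot 1\right) \left(-14\right) = \left(- \frac{9}{2} + 1 + \frac{17}{2}\right) \left(-14\right) = 5 \left(-14\right) = -70$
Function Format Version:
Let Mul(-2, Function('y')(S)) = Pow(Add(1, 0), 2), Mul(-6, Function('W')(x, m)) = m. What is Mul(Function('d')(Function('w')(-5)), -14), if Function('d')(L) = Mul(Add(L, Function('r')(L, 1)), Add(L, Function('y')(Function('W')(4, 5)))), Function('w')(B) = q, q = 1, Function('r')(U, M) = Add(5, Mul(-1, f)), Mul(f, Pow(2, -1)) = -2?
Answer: -70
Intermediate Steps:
f = -4 (f = Mul(2, -2) = -4)
Function('r')(U, M) = 9 (Function('r')(U, M) = Add(5, Mul(-1, -4)) = Add(5, 4) = 9)
Function('w')(B) = 1
Function('W')(x, m) = Mul(Rational(-1, 6), m)
Function('y')(S) = Rational(-1, 2) (Function('y')(S) = Mul(Rational(-1, 2), Pow(Add(1, 0), 2)) = Mul(Rational(-1, 2), Pow(1, 2)) = Mul(Rational(-1, 2), 1) = Rational(-1, 2))
Function('d')(L) = Mul(Add(9, L), Add(Rational(-1, 2), L)) (Function('d')(L) = Mul(Add(L, 9), Add(L, Rational(-1, 2))) = Mul(Add(9, L), Add(Rational(-1, 2), L)))
Mul(Function('d')(Function('w')(-5)), -14) = Mul(Add(Rational(-9, 2), Pow(1, 2), Mul(Rational(17, 2), 1)), -14) = Mul(Add(Rational(-9, 2), 1, Rational(17, 2)), -14) = Mul(5, -14) = -70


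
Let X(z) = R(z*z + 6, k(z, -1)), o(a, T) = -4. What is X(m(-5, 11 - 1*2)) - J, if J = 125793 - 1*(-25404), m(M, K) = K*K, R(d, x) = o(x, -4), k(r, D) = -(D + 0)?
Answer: -151201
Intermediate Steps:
k(r, D) = -D
R(d, x) = -4
m(M, K) = K²
X(z) = -4
J = 151197 (J = 125793 + 25404 = 151197)
X(m(-5, 11 - 1*2)) - J = -4 - 1*151197 = -4 - 151197 = -151201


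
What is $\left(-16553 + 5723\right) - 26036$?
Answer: $-36866$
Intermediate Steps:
$\left(-16553 + 5723\right) - 26036 = -10830 - 26036 = -36866$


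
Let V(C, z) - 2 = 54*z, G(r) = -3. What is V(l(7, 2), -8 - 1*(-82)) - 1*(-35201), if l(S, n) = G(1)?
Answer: 39199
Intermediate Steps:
l(S, n) = -3
V(C, z) = 2 + 54*z
V(l(7, 2), -8 - 1*(-82)) - 1*(-35201) = (2 + 54*(-8 - 1*(-82))) - 1*(-35201) = (2 + 54*(-8 + 82)) + 35201 = (2 + 54*74) + 35201 = (2 + 3996) + 35201 = 3998 + 35201 = 39199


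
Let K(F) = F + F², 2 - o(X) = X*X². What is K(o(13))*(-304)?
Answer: -1464012320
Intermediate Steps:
o(X) = 2 - X³ (o(X) = 2 - X*X² = 2 - X³)
K(o(13))*(-304) = ((2 - 1*13³)*(1 + (2 - 1*13³)))*(-304) = ((2 - 1*2197)*(1 + (2 - 1*2197)))*(-304) = ((2 - 2197)*(1 + (2 - 2197)))*(-304) = -2195*(1 - 2195)*(-304) = -2195*(-2194)*(-304) = 4815830*(-304) = -1464012320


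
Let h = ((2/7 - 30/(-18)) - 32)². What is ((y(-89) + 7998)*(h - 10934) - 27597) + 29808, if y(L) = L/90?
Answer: -3183810021233/39690 ≈ -8.0217e+7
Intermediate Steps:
y(L) = L/90 (y(L) = L*(1/90) = L/90)
h = 398161/441 (h = ((2*(⅐) - 30*(-1/18)) - 32)² = ((2/7 + 5/3) - 32)² = (41/21 - 32)² = (-631/21)² = 398161/441 ≈ 902.86)
((y(-89) + 7998)*(h - 10934) - 27597) + 29808 = (((1/90)*(-89) + 7998)*(398161/441 - 10934) - 27597) + 29808 = ((-89/90 + 7998)*(-4423733/441) - 27597) + 29808 = ((719731/90)*(-4423733/441) - 27597) + 29808 = (-3183897775823/39690 - 27597) + 29808 = -3184993100753/39690 + 29808 = -3183810021233/39690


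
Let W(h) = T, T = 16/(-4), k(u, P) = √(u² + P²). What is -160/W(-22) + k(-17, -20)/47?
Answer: 40 + √689/47 ≈ 40.558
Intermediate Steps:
k(u, P) = √(P² + u²)
T = -4 (T = 16*(-¼) = -4)
W(h) = -4
-160/W(-22) + k(-17, -20)/47 = -160/(-4) + √((-20)² + (-17)²)/47 = -160*(-¼) + √(400 + 289)*(1/47) = 40 + √689*(1/47) = 40 + √689/47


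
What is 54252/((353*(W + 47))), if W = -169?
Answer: -27126/21533 ≈ -1.2597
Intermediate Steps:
54252/((353*(W + 47))) = 54252/((353*(-169 + 47))) = 54252/((353*(-122))) = 54252/(-43066) = 54252*(-1/43066) = -27126/21533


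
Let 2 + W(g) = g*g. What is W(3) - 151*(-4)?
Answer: 611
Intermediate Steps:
W(g) = -2 + g**2 (W(g) = -2 + g*g = -2 + g**2)
W(3) - 151*(-4) = (-2 + 3**2) - 151*(-4) = (-2 + 9) + 604 = 7 + 604 = 611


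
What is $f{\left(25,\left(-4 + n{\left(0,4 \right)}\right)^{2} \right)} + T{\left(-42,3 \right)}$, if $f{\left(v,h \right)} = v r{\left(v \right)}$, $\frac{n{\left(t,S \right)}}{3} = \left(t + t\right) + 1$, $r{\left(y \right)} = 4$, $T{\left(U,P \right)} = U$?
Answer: $58$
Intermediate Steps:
$n{\left(t,S \right)} = 3 + 6 t$ ($n{\left(t,S \right)} = 3 \left(\left(t + t\right) + 1\right) = 3 \left(2 t + 1\right) = 3 \left(1 + 2 t\right) = 3 + 6 t$)
$f{\left(v,h \right)} = 4 v$ ($f{\left(v,h \right)} = v 4 = 4 v$)
$f{\left(25,\left(-4 + n{\left(0,4 \right)}\right)^{2} \right)} + T{\left(-42,3 \right)} = 4 \cdot 25 - 42 = 100 - 42 = 58$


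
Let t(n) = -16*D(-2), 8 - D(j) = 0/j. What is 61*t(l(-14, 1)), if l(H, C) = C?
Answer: -7808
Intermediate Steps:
D(j) = 8 (D(j) = 8 - 0/j = 8 - 1*0 = 8 + 0 = 8)
t(n) = -128 (t(n) = -16*8 = -128)
61*t(l(-14, 1)) = 61*(-128) = -7808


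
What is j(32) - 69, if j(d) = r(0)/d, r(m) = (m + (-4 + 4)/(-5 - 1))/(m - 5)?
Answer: -69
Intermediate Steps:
r(m) = m/(-5 + m) (r(m) = (m + 0/(-6))/(-5 + m) = (m + 0*(-1/6))/(-5 + m) = (m + 0)/(-5 + m) = m/(-5 + m))
j(d) = 0 (j(d) = (0/(-5 + 0))/d = (0/(-5))/d = (0*(-1/5))/d = 0/d = 0)
j(32) - 69 = 0 - 69 = -69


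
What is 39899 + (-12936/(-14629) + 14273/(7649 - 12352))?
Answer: 2744910699404/68800187 ≈ 39897.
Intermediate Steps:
39899 + (-12936/(-14629) + 14273/(7649 - 12352)) = 39899 + (-12936*(-1/14629) + 14273/(-4703)) = 39899 + (12936/14629 + 14273*(-1/4703)) = 39899 + (12936/14629 - 14273/4703) = 39899 - 147961709/68800187 = 2744910699404/68800187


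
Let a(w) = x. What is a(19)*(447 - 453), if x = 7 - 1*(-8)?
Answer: -90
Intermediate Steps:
x = 15 (x = 7 + 8 = 15)
a(w) = 15
a(19)*(447 - 453) = 15*(447 - 453) = 15*(-6) = -90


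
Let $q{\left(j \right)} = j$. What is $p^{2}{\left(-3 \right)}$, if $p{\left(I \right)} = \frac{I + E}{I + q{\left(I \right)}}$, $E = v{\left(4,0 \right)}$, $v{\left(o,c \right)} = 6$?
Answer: $\frac{1}{4} \approx 0.25$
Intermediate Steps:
$E = 6$
$p{\left(I \right)} = \frac{6 + I}{2 I}$ ($p{\left(I \right)} = \frac{I + 6}{I + I} = \frac{6 + I}{2 I}$)
$p^{2}{\left(-3 \right)} = \left(\frac{6 - 3}{2 \left(-3\right)}\right)^{2} = \left(\frac{1}{2} \left(- \frac{1}{3}\right) 3\right)^{2} = \left(- \frac{1}{2}\right)^{2} = \frac{1}{4}$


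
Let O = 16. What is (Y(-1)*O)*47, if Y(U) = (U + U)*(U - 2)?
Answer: 4512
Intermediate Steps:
Y(U) = 2*U*(-2 + U) (Y(U) = (2*U)*(-2 + U) = 2*U*(-2 + U))
(Y(-1)*O)*47 = ((2*(-1)*(-2 - 1))*16)*47 = ((2*(-1)*(-3))*16)*47 = (6*16)*47 = 96*47 = 4512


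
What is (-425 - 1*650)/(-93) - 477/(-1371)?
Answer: 506062/42501 ≈ 11.907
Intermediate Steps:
(-425 - 1*650)/(-93) - 477/(-1371) = (-425 - 650)*(-1/93) - 477*(-1/1371) = -1075*(-1/93) + 159/457 = 1075/93 + 159/457 = 506062/42501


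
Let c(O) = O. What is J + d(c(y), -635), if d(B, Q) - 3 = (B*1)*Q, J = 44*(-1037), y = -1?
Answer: -44990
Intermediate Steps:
J = -45628
d(B, Q) = 3 + B*Q (d(B, Q) = 3 + (B*1)*Q = 3 + B*Q)
J + d(c(y), -635) = -45628 + (3 - 1*(-635)) = -45628 + (3 + 635) = -45628 + 638 = -44990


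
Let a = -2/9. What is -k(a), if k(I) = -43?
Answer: 43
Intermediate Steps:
a = -2/9 (a = -2*⅑ = -2/9 ≈ -0.22222)
-k(a) = -1*(-43) = 43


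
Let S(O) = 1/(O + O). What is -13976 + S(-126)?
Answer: -3521953/252 ≈ -13976.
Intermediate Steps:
S(O) = 1/(2*O)
-13976 + S(-126) = -13976 + (1/2)/(-126) = -13976 + (1/2)*(-1/126) = -13976 - 1/252 = -3521953/252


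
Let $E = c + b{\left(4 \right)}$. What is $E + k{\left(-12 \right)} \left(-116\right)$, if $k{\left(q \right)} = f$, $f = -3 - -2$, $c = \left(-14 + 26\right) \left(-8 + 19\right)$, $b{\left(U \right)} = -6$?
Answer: $242$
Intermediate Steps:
$c = 132$ ($c = 12 \cdot 11 = 132$)
$f = -1$ ($f = -3 + 2 = -1$)
$k{\left(q \right)} = -1$
$E = 126$ ($E = 132 - 6 = 126$)
$E + k{\left(-12 \right)} \left(-116\right) = 126 - -116 = 126 + 116 = 242$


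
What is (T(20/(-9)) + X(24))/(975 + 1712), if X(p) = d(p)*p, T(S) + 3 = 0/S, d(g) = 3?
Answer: 69/2687 ≈ 0.025679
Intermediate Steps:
T(S) = -3 (T(S) = -3 + 0/S = -3 + 0 = -3)
X(p) = 3*p
(T(20/(-9)) + X(24))/(975 + 1712) = (-3 + 3*24)/(975 + 1712) = (-3 + 72)/2687 = 69*(1/2687) = 69/2687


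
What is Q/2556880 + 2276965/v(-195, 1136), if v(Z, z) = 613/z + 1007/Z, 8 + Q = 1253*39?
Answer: -1289673057101193797/2619311338960 ≈ -4.9237e+5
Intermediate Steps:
Q = 48859 (Q = -8 + 1253*39 = -8 + 48867 = 48859)
Q/2556880 + 2276965/v(-195, 1136) = 48859/2556880 + 2276965/(613/1136 + 1007/(-195)) = 48859*(1/2556880) + 2276965/(613*(1/1136) + 1007*(-1/195)) = 48859/2556880 + 2276965/(613/1136 - 1007/195) = 48859/2556880 + 2276965/(-1024417/221520) = 48859/2556880 + 2276965*(-221520/1024417) = 48859/2556880 - 504393286800/1024417 = -1289673057101193797/2619311338960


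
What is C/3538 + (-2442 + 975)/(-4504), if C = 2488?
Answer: 8198099/7967576 ≈ 1.0289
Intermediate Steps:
C/3538 + (-2442 + 975)/(-4504) = 2488/3538 + (-2442 + 975)/(-4504) = 2488*(1/3538) - 1467*(-1/4504) = 1244/1769 + 1467/4504 = 8198099/7967576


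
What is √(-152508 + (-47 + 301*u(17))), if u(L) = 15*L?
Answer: 10*I*√758 ≈ 275.32*I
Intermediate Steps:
√(-152508 + (-47 + 301*u(17))) = √(-152508 + (-47 + 301*(15*17))) = √(-152508 + (-47 + 301*255)) = √(-152508 + (-47 + 76755)) = √(-152508 + 76708) = √(-75800) = 10*I*√758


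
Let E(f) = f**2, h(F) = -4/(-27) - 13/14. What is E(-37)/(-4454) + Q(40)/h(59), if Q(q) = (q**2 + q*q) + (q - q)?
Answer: -1077592451/262786 ≈ -4100.6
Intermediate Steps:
Q(q) = 2*q**2 (Q(q) = (q**2 + q**2) + 0 = 2*q**2 + 0 = 2*q**2)
h(F) = -295/378 (h(F) = -4*(-1/27) - 13*1/14 = 4/27 - 13/14 = -295/378)
E(-37)/(-4454) + Q(40)/h(59) = (-37)**2/(-4454) + (2*40**2)/(-295/378) = 1369*(-1/4454) + (2*1600)*(-378/295) = -1369/4454 + 3200*(-378/295) = -1369/4454 - 241920/59 = -1077592451/262786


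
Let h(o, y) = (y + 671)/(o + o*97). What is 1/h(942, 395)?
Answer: 46158/533 ≈ 86.600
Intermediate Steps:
h(o, y) = (671 + y)/(98*o) (h(o, y) = (671 + y)/(o + 97*o) = (671 + y)/((98*o)) = (671 + y)*(1/(98*o)) = (671 + y)/(98*o))
1/h(942, 395) = 1/((1/98)*(671 + 395)/942) = 1/((1/98)*(1/942)*1066) = 1/(533/46158) = 46158/533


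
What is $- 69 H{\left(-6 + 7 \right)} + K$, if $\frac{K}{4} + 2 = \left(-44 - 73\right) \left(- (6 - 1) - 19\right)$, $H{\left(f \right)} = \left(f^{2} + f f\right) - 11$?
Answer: $11845$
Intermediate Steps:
$H{\left(f \right)} = -11 + 2 f^{2}$ ($H{\left(f \right)} = \left(f^{2} + f^{2}\right) - 11 = 2 f^{2} - 11 = -11 + 2 f^{2}$)
$K = 11224$ ($K = -8 + 4 \left(-44 - 73\right) \left(- (6 - 1) - 19\right) = -8 + 4 \left(- 117 \left(\left(-1\right) 5 - 19\right)\right) = -8 + 4 \left(- 117 \left(-5 - 19\right)\right) = -8 + 4 \left(\left(-117\right) \left(-24\right)\right) = -8 + 4 \cdot 2808 = -8 + 11232 = 11224$)
$- 69 H{\left(-6 + 7 \right)} + K = - 69 \left(-11 + 2 \left(-6 + 7\right)^{2}\right) + 11224 = - 69 \left(-11 + 2 \cdot 1^{2}\right) + 11224 = - 69 \left(-11 + 2 \cdot 1\right) + 11224 = - 69 \left(-11 + 2\right) + 11224 = \left(-69\right) \left(-9\right) + 11224 = 621 + 11224 = 11845$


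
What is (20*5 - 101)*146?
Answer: -146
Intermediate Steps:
(20*5 - 101)*146 = (100 - 101)*146 = -1*146 = -146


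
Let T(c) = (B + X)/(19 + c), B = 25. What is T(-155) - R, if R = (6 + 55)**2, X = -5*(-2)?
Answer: -506091/136 ≈ -3721.3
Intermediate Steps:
X = 10
T(c) = 35/(19 + c) (T(c) = (25 + 10)/(19 + c) = 35/(19 + c))
R = 3721 (R = 61**2 = 3721)
T(-155) - R = 35/(19 - 155) - 1*3721 = 35/(-136) - 3721 = 35*(-1/136) - 3721 = -35/136 - 3721 = -506091/136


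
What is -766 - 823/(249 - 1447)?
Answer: -916845/1198 ≈ -765.31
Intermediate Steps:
-766 - 823/(249 - 1447) = -766 - 823/(-1198) = -766 - 1/1198*(-823) = -766 + 823/1198 = -916845/1198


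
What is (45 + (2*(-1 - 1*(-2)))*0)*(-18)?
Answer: -810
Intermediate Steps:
(45 + (2*(-1 - 1*(-2)))*0)*(-18) = (45 + (2*(-1 + 2))*0)*(-18) = (45 + (2*1)*0)*(-18) = (45 + 2*0)*(-18) = (45 + 0)*(-18) = 45*(-18) = -810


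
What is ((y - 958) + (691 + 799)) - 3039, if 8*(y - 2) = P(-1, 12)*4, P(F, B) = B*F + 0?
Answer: -2511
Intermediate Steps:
P(F, B) = B*F
y = -4 (y = 2 + ((12*(-1))*4)/8 = 2 + (-12*4)/8 = 2 + (⅛)*(-48) = 2 - 6 = -4)
((y - 958) + (691 + 799)) - 3039 = ((-4 - 958) + (691 + 799)) - 3039 = (-962 + 1490) - 3039 = 528 - 3039 = -2511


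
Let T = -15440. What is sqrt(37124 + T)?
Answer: 2*sqrt(5421) ≈ 147.25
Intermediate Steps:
sqrt(37124 + T) = sqrt(37124 - 15440) = sqrt(21684) = 2*sqrt(5421)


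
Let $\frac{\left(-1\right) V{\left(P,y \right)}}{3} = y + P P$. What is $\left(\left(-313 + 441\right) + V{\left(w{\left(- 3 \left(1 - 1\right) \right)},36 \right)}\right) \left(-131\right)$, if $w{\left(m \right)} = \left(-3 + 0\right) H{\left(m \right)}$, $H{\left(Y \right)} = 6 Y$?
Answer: $-2620$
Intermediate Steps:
$w{\left(m \right)} = - 18 m$ ($w{\left(m \right)} = \left(-3 + 0\right) 6 m = - 3 \cdot 6 m = - 18 m$)
$V{\left(P,y \right)} = - 3 y - 3 P^{2}$ ($V{\left(P,y \right)} = - 3 \left(y + P P\right) = - 3 \left(y + P^{2}\right) = - 3 y - 3 P^{2}$)
$\left(\left(-313 + 441\right) + V{\left(w{\left(- 3 \left(1 - 1\right) \right)},36 \right)}\right) \left(-131\right) = \left(\left(-313 + 441\right) - \left(108 + 3 \left(- 18 \left(- 3 \left(1 - 1\right)\right)\right)^{2}\right)\right) \left(-131\right) = \left(128 - \left(108 + 3 \left(- 18 \left(\left(-3\right) 0\right)\right)^{2}\right)\right) \left(-131\right) = \left(128 - \left(108 + 3 \left(\left(-18\right) 0\right)^{2}\right)\right) \left(-131\right) = \left(128 - \left(108 + 3 \cdot 0^{2}\right)\right) \left(-131\right) = \left(128 - 108\right) \left(-131\right) = 20 \left(-131\right) = -2620$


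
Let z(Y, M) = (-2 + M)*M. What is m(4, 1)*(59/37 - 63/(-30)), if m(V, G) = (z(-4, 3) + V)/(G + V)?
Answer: 9569/1850 ≈ 5.1724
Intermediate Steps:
z(Y, M) = M*(-2 + M)
m(V, G) = (3 + V)/(G + V) (m(V, G) = (3*(-2 + 3) + V)/(G + V) = (3*1 + V)/(G + V) = (3 + V)/(G + V))
m(4, 1)*(59/37 - 63/(-30)) = ((3 + 4)/(1 + 4))*(59/37 - 63/(-30)) = (7/5)*(59*(1/37) - 63*(-1/30)) = ((⅕)*7)*(59/37 + 21/10) = (7/5)*(1367/370) = 9569/1850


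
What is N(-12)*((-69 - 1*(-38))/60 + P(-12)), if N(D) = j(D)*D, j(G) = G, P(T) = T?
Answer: -9012/5 ≈ -1802.4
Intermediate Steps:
N(D) = D² (N(D) = D*D = D²)
N(-12)*((-69 - 1*(-38))/60 + P(-12)) = (-12)²*((-69 - 1*(-38))/60 - 12) = 144*((-69 + 38)*(1/60) - 12) = 144*(-31*1/60 - 12) = 144*(-31/60 - 12) = 144*(-751/60) = -9012/5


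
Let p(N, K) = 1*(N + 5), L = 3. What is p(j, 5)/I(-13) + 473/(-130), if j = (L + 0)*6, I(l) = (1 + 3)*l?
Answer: -1061/260 ≈ -4.0808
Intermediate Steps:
I(l) = 4*l
j = 18 (j = (3 + 0)*6 = 3*6 = 18)
p(N, K) = 5 + N (p(N, K) = 1*(5 + N) = 5 + N)
p(j, 5)/I(-13) + 473/(-130) = (5 + 18)/((4*(-13))) + 473/(-130) = 23/(-52) + 473*(-1/130) = 23*(-1/52) - 473/130 = -23/52 - 473/130 = -1061/260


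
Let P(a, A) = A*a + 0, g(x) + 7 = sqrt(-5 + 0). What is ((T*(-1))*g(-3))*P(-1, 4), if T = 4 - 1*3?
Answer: -28 + 4*I*sqrt(5) ≈ -28.0 + 8.9443*I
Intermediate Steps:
g(x) = -7 + I*sqrt(5) (g(x) = -7 + sqrt(-5 + 0) = -7 + sqrt(-5) = -7 + I*sqrt(5))
P(a, A) = A*a
T = 1 (T = 4 - 3 = 1)
((T*(-1))*g(-3))*P(-1, 4) = ((1*(-1))*(-7 + I*sqrt(5)))*(4*(-1)) = -(-7 + I*sqrt(5))*(-4) = (7 - I*sqrt(5))*(-4) = -28 + 4*I*sqrt(5)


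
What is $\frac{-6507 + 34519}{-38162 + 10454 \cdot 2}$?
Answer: $- \frac{14006}{8627} \approx -1.6235$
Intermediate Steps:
$\frac{-6507 + 34519}{-38162 + 10454 \cdot 2} = \frac{28012}{-38162 + 20908} = \frac{28012}{-17254} = 28012 \left(- \frac{1}{17254}\right) = - \frac{14006}{8627}$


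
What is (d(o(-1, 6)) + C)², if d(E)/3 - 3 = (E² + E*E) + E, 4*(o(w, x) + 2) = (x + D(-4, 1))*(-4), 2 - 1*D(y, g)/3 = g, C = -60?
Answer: 412164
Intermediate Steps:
D(y, g) = 6 - 3*g
o(w, x) = -5 - x (o(w, x) = -2 + ((x + (6 - 3*1))*(-4))/4 = -2 + ((x + (6 - 3))*(-4))/4 = -2 + ((x + 3)*(-4))/4 = -2 + ((3 + x)*(-4))/4 = -2 + (-12 - 4*x)/4 = -2 + (-3 - x) = -5 - x)
d(E) = 9 + 3*E + 6*E² (d(E) = 9 + 3*((E² + E*E) + E) = 9 + 3*((E² + E²) + E) = 9 + 3*(2*E² + E) = 9 + 3*(E + 2*E²) = 9 + (3*E + 6*E²) = 9 + 3*E + 6*E²)
(d(o(-1, 6)) + C)² = ((9 + 3*(-5 - 1*6) + 6*(-5 - 1*6)²) - 60)² = ((9 + 3*(-5 - 6) + 6*(-5 - 6)²) - 60)² = ((9 + 3*(-11) + 6*(-11)²) - 60)² = ((9 - 33 + 6*121) - 60)² = ((9 - 33 + 726) - 60)² = (702 - 60)² = 642² = 412164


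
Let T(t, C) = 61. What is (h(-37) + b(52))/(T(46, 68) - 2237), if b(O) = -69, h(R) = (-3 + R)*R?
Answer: -83/128 ≈ -0.64844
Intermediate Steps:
h(R) = R*(-3 + R)
(h(-37) + b(52))/(T(46, 68) - 2237) = (-37*(-3 - 37) - 69)/(61 - 2237) = (-37*(-40) - 69)/(-2176) = (1480 - 69)*(-1/2176) = 1411*(-1/2176) = -83/128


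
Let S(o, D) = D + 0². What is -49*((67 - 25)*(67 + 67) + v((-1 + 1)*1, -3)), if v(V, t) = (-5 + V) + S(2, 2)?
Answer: -275625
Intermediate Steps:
S(o, D) = D (S(o, D) = D + 0 = D)
v(V, t) = -3 + V (v(V, t) = (-5 + V) + 2 = -3 + V)
-49*((67 - 25)*(67 + 67) + v((-1 + 1)*1, -3)) = -49*((67 - 25)*(67 + 67) + (-3 + (-1 + 1)*1)) = -49*(42*134 + (-3 + 0*1)) = -49*(5628 + (-3 + 0)) = -49*(5628 - 3) = -49*5625 = -275625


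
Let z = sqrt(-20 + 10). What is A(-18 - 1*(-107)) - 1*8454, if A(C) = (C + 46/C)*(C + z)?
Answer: -487 + 7967*I*sqrt(10)/89 ≈ -487.0 + 283.08*I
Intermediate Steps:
z = I*sqrt(10) (z = sqrt(-10) = I*sqrt(10) ≈ 3.1623*I)
A(C) = (C + 46/C)*(C + I*sqrt(10))
A(-18 - 1*(-107)) - 1*8454 = (46 + (-18 - 1*(-107))**2 + I*(-18 - 1*(-107))*sqrt(10) + 46*I*sqrt(10)/(-18 - 1*(-107))) - 1*8454 = (46 + (-18 + 107)**2 + I*(-18 + 107)*sqrt(10) + 46*I*sqrt(10)/(-18 + 107)) - 8454 = (46 + 89**2 + I*89*sqrt(10) + 46*I*sqrt(10)/89) - 8454 = (46 + 7921 + 89*I*sqrt(10) + 46*I*sqrt(10)*(1/89)) - 8454 = (46 + 7921 + 89*I*sqrt(10) + 46*I*sqrt(10)/89) - 8454 = (7967 + 7967*I*sqrt(10)/89) - 8454 = -487 + 7967*I*sqrt(10)/89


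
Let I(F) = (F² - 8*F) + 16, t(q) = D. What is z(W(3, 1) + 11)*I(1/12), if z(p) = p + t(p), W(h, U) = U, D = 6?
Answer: 2209/8 ≈ 276.13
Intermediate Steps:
t(q) = 6
I(F) = 16 + F² - 8*F
z(p) = 6 + p (z(p) = p + 6 = 6 + p)
z(W(3, 1) + 11)*I(1/12) = (6 + (1 + 11))*(16 + (1/12)² - 8/12) = (6 + 12)*(16 + (1/12)² - 8*1/12) = 18*(16 + 1/144 - ⅔) = 18*(2209/144) = 2209/8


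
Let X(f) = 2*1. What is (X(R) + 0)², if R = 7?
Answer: 4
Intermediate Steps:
X(f) = 2
(X(R) + 0)² = (2 + 0)² = 2² = 4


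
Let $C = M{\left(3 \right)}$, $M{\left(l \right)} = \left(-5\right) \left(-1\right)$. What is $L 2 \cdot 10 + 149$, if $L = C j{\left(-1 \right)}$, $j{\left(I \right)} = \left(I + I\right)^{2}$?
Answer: $549$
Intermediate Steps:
$j{\left(I \right)} = 4 I^{2}$ ($j{\left(I \right)} = \left(2 I\right)^{2} = 4 I^{2}$)
$M{\left(l \right)} = 5$
$C = 5$
$L = 20$ ($L = 5 \cdot 4 \left(-1\right)^{2} = 5 \cdot 4 \cdot 1 = 5 \cdot 4 = 20$)
$L 2 \cdot 10 + 149 = 20 \cdot 2 \cdot 10 + 149 = 20 \cdot 20 + 149 = 400 + 149 = 549$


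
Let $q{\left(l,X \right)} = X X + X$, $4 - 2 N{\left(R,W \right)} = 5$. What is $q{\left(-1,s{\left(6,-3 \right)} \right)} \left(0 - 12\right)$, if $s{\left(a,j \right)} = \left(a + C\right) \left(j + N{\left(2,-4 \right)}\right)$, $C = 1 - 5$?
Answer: $-504$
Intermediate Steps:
$N{\left(R,W \right)} = - \frac{1}{2}$ ($N{\left(R,W \right)} = 2 - \frac{5}{2} = - \frac{1}{2}$)
$C = -4$ ($C = 1 - 5 = -4$)
$s{\left(a,j \right)} = \left(-4 + a\right) \left(- \frac{1}{2} + j\right)$ ($s{\left(a,j \right)} = \left(a - 4\right) \left(j - \frac{1}{2}\right) = \left(-4 + a\right) \left(- \frac{1}{2} + j\right)$)
$q{\left(l,X \right)} = X + X^{2}$ ($q{\left(l,X \right)} = X^{2} + X = X + X^{2}$)
$q{\left(-1,s{\left(6,-3 \right)} \right)} \left(0 - 12\right) = \left(2 - -12 - 3 + 6 \left(-3\right)\right) \left(1 + \left(2 - -12 - 3 + 6 \left(-3\right)\right)\right) \left(0 - 12\right) = \left(2 + 12 - 3 - 18\right) \left(1 + \left(2 + 12 - 3 - 18\right)\right) \left(-12\right) = - 7 \left(1 - 7\right) \left(-12\right) = \left(-7\right) \left(-6\right) \left(-12\right) = 42 \left(-12\right) = -504$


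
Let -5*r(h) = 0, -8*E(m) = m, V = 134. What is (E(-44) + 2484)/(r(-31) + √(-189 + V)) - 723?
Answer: -723 - 4979*I*√55/110 ≈ -723.0 - 335.68*I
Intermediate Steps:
E(m) = -m/8
r(h) = 0 (r(h) = -⅕*0 = 0)
(E(-44) + 2484)/(r(-31) + √(-189 + V)) - 723 = (-⅛*(-44) + 2484)/(0 + √(-189 + 134)) - 723 = (11/2 + 2484)/(0 + √(-55)) - 723 = 4979/(2*(0 + I*√55)) - 723 = 4979/(2*((I*√55))) - 723 = 4979*(-I*√55/55)/2 - 723 = -4979*I*√55/110 - 723 = -723 - 4979*I*√55/110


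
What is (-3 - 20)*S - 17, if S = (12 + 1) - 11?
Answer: -63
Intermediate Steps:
S = 2 (S = 13 - 11 = 2)
(-3 - 20)*S - 17 = (-3 - 20)*2 - 17 = -23*2 - 17 = -46 - 17 = -63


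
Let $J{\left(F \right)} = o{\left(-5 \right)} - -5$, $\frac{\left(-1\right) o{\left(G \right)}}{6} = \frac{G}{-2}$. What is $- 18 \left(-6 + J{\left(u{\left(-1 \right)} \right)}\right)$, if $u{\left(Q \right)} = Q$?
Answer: $288$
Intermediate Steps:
$o{\left(G \right)} = 3 G$ ($o{\left(G \right)} = - 6 \frac{G}{-2} = - 6 G \left(- \frac{1}{2}\right) = - 6 \left(- \frac{G}{2}\right) = 3 G$)
$J{\left(F \right)} = -10$ ($J{\left(F \right)} = 3 \left(-5\right) - -5 = -15 + 5 = -10$)
$- 18 \left(-6 + J{\left(u{\left(-1 \right)} \right)}\right) = - 18 \left(-6 - 10\right) = \left(-18\right) \left(-16\right) = 288$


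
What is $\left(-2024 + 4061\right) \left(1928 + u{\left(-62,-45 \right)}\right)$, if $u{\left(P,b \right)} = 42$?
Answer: $4012890$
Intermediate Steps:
$\left(-2024 + 4061\right) \left(1928 + u{\left(-62,-45 \right)}\right) = \left(-2024 + 4061\right) \left(1928 + 42\right) = 2037 \cdot 1970 = 4012890$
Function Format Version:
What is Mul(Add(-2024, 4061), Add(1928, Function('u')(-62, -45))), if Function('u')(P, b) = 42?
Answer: 4012890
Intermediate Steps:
Mul(Add(-2024, 4061), Add(1928, Function('u')(-62, -45))) = Mul(Add(-2024, 4061), Add(1928, 42)) = Mul(2037, 1970) = 4012890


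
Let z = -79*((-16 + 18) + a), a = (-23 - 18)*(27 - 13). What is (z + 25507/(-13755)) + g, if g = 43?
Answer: 622126898/13755 ≈ 45229.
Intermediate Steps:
a = -574 (a = -41*14 = -574)
z = 45188 (z = -79*((-16 + 18) - 574) = -79*(2 - 574) = -79*(-572) = 45188)
(z + 25507/(-13755)) + g = (45188 + 25507/(-13755)) + 43 = (45188 + 25507*(-1/13755)) + 43 = (45188 - 25507/13755) + 43 = 621535433/13755 + 43 = 622126898/13755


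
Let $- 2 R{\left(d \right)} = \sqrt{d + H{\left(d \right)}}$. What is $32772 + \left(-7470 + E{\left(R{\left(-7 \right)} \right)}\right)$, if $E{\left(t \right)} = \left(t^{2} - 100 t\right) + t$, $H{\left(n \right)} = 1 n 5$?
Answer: $\frac{50583}{2} + \frac{99 i \sqrt{42}}{2} \approx 25292.0 + 320.8 i$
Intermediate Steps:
$H{\left(n \right)} = 5 n$ ($H{\left(n \right)} = n 5 = 5 n$)
$R{\left(d \right)} = - \frac{\sqrt{6} \sqrt{d}}{2}$ ($R{\left(d \right)} = - \frac{\sqrt{d + 5 d}}{2} = - \frac{\sqrt{6 d}}{2} = - \frac{\sqrt{6} \sqrt{d}}{2}$)
$E{\left(t \right)} = t^{2} - 99 t$
$32772 + \left(-7470 + E{\left(R{\left(-7 \right)} \right)}\right) = 32772 - \left(7470 - - \frac{\sqrt{6} \sqrt{-7}}{2} \left(-99 - \frac{\sqrt{6} \sqrt{-7}}{2}\right)\right) = 32772 - \left(7470 - - \frac{\sqrt{6} i \sqrt{7}}{2} \left(-99 - \frac{\sqrt{6} i \sqrt{7}}{2}\right)\right) = 32772 - \left(7470 - - \frac{i \sqrt{42}}{2} \left(-99 - \frac{i \sqrt{42}}{2}\right)\right) = 32772 - \left(7470 + \frac{i \sqrt{42} \left(-99 - \frac{i \sqrt{42}}{2}\right)}{2}\right) = 25302 - \frac{i \sqrt{42} \left(-99 - \frac{i \sqrt{42}}{2}\right)}{2}$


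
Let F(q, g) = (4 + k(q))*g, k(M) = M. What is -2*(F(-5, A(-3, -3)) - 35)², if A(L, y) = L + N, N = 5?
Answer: -2738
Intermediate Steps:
A(L, y) = 5 + L (A(L, y) = L + 5 = 5 + L)
F(q, g) = g*(4 + q) (F(q, g) = (4 + q)*g = g*(4 + q))
-2*(F(-5, A(-3, -3)) - 35)² = -2*((5 - 3)*(4 - 5) - 35)² = -2*(2*(-1) - 35)² = -2*(-2 - 35)² = -2*(-37)² = -2*1369 = -2738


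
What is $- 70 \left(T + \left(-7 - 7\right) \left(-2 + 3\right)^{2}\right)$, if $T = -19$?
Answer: $2310$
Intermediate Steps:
$- 70 \left(T + \left(-7 - 7\right) \left(-2 + 3\right)^{2}\right) = - 70 \left(-19 + \left(-7 - 7\right) \left(-2 + 3\right)^{2}\right) = - 70 \left(-19 - 14 \cdot 1^{2}\right) = - 70 \left(-19 - 14\right) = \left(-70\right) \left(-33\right) = 2310$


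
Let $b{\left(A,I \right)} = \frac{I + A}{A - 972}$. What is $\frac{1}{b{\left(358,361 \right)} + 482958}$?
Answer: $\frac{614}{296535493} \approx 2.0706 \cdot 10^{-6}$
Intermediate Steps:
$b{\left(A,I \right)} = \frac{A + I}{-972 + A}$
$\frac{1}{b{\left(358,361 \right)} + 482958} = \frac{1}{\frac{358 + 361}{-972 + 358} + 482958} = \frac{1}{\frac{1}{-614} \cdot 719 + 482958} = \frac{1}{\left(- \frac{1}{614}\right) 719 + 482958} = \frac{1}{- \frac{719}{614} + 482958} = \frac{1}{\frac{296535493}{614}} = \frac{614}{296535493}$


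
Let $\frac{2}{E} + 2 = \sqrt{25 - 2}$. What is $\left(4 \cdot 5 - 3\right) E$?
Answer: $\frac{68}{19} + \frac{34 \sqrt{23}}{19} \approx 12.161$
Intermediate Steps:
$E = \frac{2}{-2 + \sqrt{23}}$ ($E = \frac{2}{-2 + \sqrt{25 - 2}} = \frac{2}{-2 + \sqrt{23}} \approx 0.71535$)
$\left(4 \cdot 5 - 3\right) E = \left(4 \cdot 5 - 3\right) \left(\frac{4}{19} + \frac{2 \sqrt{23}}{19}\right) = \left(20 - 3\right) \left(\frac{4}{19} + \frac{2 \sqrt{23}}{19}\right) = 17 \left(\frac{4}{19} + \frac{2 \sqrt{23}}{19}\right) = \frac{68}{19} + \frac{34 \sqrt{23}}{19}$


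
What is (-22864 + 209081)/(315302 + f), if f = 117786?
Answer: 186217/433088 ≈ 0.42998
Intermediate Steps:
(-22864 + 209081)/(315302 + f) = (-22864 + 209081)/(315302 + 117786) = 186217/433088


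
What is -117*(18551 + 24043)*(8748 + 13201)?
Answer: -109382797602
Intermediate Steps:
-117*(18551 + 24043)*(8748 + 13201) = -4983498*21949 = -117*934895706 = -109382797602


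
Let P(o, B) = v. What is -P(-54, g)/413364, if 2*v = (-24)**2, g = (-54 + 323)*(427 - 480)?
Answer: -24/34447 ≈ -0.00069672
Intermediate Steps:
g = -14257 (g = 269*(-53) = -14257)
v = 288 (v = (1/2)*(-24)**2 = (1/2)*576 = 288)
P(o, B) = 288
-P(-54, g)/413364 = -1*288/413364 = -288*1/413364 = -24/34447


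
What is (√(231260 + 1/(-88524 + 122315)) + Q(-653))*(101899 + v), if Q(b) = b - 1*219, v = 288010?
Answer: -340000648 + 389909*√264059994581851/33791 ≈ -1.5250e+8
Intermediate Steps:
Q(b) = -219 + b (Q(b) = b - 219 = -219 + b)
(√(231260 + 1/(-88524 + 122315)) + Q(-653))*(101899 + v) = (√(231260 + 1/(-88524 + 122315)) + (-219 - 653))*(101899 + 288010) = (√(231260 + 1/33791) - 872)*389909 = (√(7814506661/33791) - 872)*389909 = (√264059994581851/33791 - 872)*389909 = (-872 + √264059994581851/33791)*389909 = -340000648 + 389909*√264059994581851/33791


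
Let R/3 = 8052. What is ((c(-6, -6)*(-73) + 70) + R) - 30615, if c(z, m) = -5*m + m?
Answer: -8141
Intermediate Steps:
R = 24156 (R = 3*8052 = 24156)
c(z, m) = -4*m
((c(-6, -6)*(-73) + 70) + R) - 30615 = ((-4*(-6)*(-73) + 70) + 24156) - 30615 = ((24*(-73) + 70) + 24156) - 30615 = ((-1752 + 70) + 24156) - 30615 = (-1682 + 24156) - 30615 = 22474 - 30615 = -8141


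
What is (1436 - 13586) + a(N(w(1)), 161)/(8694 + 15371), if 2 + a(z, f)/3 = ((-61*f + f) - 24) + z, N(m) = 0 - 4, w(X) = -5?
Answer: -58483764/4813 ≈ -12151.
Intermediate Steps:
N(m) = -4
a(z, f) = -78 - 180*f + 3*z (a(z, f) = -6 + 3*(((-61*f + f) - 24) + z) = -6 + 3*((-60*f - 24) + z) = -6 + 3*((-24 - 60*f) + z) = -6 + 3*(-24 + z - 60*f) = -6 + (-72 - 180*f + 3*z) = -78 - 180*f + 3*z)
(1436 - 13586) + a(N(w(1)), 161)/(8694 + 15371) = (1436 - 13586) + (-78 - 180*161 + 3*(-4))/(8694 + 15371) = -12150 + (-78 - 28980 - 12)/24065 = -12150 - 29070*1/24065 = -12150 - 5814/4813 = -58483764/4813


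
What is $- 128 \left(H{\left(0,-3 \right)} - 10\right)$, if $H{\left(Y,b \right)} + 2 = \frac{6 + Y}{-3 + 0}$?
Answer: $1792$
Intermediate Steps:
$H{\left(Y,b \right)} = -4 - \frac{Y}{3}$ ($H{\left(Y,b \right)} = -2 + \frac{6 + Y}{-3 + 0} = -2 + \frac{6 + Y}{-3} = -2 + \left(6 + Y\right) \left(- \frac{1}{3}\right) = -2 - \left(2 + \frac{Y}{3}\right) = -4 - \frac{Y}{3}$)
$- 128 \left(H{\left(0,-3 \right)} - 10\right) = - 128 \left(\left(-4 - 0\right) - 10\right) = - 128 \left(\left(-4 + 0\right) - 10\right) = - 128 \left(-4 - 10\right) = \left(-128\right) \left(-14\right) = 1792$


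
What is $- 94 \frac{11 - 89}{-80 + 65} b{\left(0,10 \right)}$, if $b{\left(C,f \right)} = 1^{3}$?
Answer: $- \frac{2444}{5} \approx -488.8$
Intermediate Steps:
$b{\left(C,f \right)} = 1$
$- 94 \frac{11 - 89}{-80 + 65} b{\left(0,10 \right)} = - 94 \frac{11 - 89}{-80 + 65} \cdot 1 = - 94 \left(- \frac{78}{-15}\right) 1 = - 94 \left(\left(-78\right) \left(- \frac{1}{15}\right)\right) 1 = \left(-94\right) \frac{26}{5} \cdot 1 = \left(- \frac{2444}{5}\right) 1 = - \frac{2444}{5}$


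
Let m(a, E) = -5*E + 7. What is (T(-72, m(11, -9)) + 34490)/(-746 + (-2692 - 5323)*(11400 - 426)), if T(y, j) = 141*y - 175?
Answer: -24163/87957356 ≈ -0.00027471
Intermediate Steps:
m(a, E) = 7 - 5*E
T(y, j) = -175 + 141*y
(T(-72, m(11, -9)) + 34490)/(-746 + (-2692 - 5323)*(11400 - 426)) = ((-175 + 141*(-72)) + 34490)/(-746 + (-2692 - 5323)*(11400 - 426)) = ((-175 - 10152) + 34490)/(-746 - 8015*10974) = (-10327 + 34490)/(-746 - 87956610) = 24163/(-87957356) = 24163*(-1/87957356) = -24163/87957356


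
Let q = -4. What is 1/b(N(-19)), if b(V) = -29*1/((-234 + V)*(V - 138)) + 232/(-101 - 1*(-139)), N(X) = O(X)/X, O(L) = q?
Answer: 220953964/1348783185 ≈ 0.16382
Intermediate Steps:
O(L) = -4
N(X) = -4/X
b(V) = 116/19 - 29/((-234 + V)*(-138 + V)) (b(V) = -29*1/((-234 + V)*(-138 + V)) + 232/(-101 + 139) = -29*1/((-234 + V)*(-138 + V)) + 232/38 = -29/((-234 + V)*(-138 + V)) + 232*(1/38) = -29/((-234 + V)*(-138 + V)) + 116/19 = 116/19 - 29/((-234 + V)*(-138 + V)))
1/b(N(-19)) = 1/(29*(129149 - (-5952)/(-19) + 4*(-4/(-19))**2)/(19*(32292 + (-4/(-19))**2 - (-1488)/(-19)))) = 1/(29*(129149 - (-5952)*(-1)/19 + 4*(-4*(-1/19))**2)/(19*(32292 + (-4*(-1/19))**2 - (-1488)*(-1)/19))) = 1/(29*(129149 - 1488*4/19 + 4*(4/19)**2)/(19*(32292 + (4/19)**2 - 372*4/19))) = 1/(29*(129149 - 5952/19 + 4*(16/361))/(19*(32292 + 16/361 - 1488/19))) = 1/(29*(129149 - 5952/19 + 64/361)/(19*(11629156/361))) = 1/((29/19)*(361/11629156)*(46509765/361)) = 1/(1348783185/220953964) = 220953964/1348783185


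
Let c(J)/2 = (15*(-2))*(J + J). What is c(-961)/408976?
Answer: 14415/51122 ≈ 0.28197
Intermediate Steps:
c(J) = -120*J (c(J) = 2*((15*(-2))*(J + J)) = 2*(-60*J) = -120*J)
c(-961)/408976 = -120*(-961)/408976 = 115320*(1/408976) = 14415/51122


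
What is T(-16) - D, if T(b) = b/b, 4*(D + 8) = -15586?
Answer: 7811/2 ≈ 3905.5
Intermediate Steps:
D = -7809/2 (D = -8 + (¼)*(-15586) = -8 - 7793/2 = -7809/2 ≈ -3904.5)
T(b) = 1
T(-16) - D = 1 - 1*(-7809/2) = 1 + 7809/2 = 7811/2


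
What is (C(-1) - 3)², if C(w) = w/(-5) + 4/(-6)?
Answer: 2704/225 ≈ 12.018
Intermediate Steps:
C(w) = -⅔ - w/5 (C(w) = w*(-⅕) + 4*(-⅙) = -w/5 - ⅔ = -⅔ - w/5)
(C(-1) - 3)² = ((-⅔ - ⅕*(-1)) - 3)² = ((-⅔ + ⅕) - 3)² = (-7/15 - 3)² = (-52/15)² = 2704/225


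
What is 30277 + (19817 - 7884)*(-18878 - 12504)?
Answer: -374451129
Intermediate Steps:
30277 + (19817 - 7884)*(-18878 - 12504) = 30277 + 11933*(-31382) = 30277 - 374481406 = -374451129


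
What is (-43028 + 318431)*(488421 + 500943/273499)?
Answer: 36789201917926866/273499 ≈ 1.3451e+11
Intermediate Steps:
(-43028 + 318431)*(488421 + 500943/273499) = 275403*(488421 + 500943*(1/273499)) = 275403*(488421 + 500943/273499) = 275403*(133583156022/273499) = 36789201917926866/273499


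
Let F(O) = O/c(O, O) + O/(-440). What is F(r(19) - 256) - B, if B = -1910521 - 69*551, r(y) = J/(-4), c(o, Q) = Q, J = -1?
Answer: 311766653/160 ≈ 1.9485e+6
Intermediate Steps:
r(y) = 1/4 (r(y) = -1/(-4) = -1*(-1/4) = 1/4)
F(O) = 1 - O/440 (F(O) = O/O + O/(-440) = 1 + O*(-1/440) = 1 - O/440)
B = -1948540 (B = -1910521 - 1*38019 = -1910521 - 38019 = -1948540)
F(r(19) - 256) - B = (1 - (1/4 - 256)/440) - 1*(-1948540) = (1 - 1/440*(-1023/4)) + 1948540 = (1 + 93/160) + 1948540 = 253/160 + 1948540 = 311766653/160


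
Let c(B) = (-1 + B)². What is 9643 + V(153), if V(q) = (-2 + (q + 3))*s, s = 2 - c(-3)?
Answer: 7487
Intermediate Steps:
s = -14 (s = 2 - (-1 - 3)² = 2 - 1*(-4)² = 2 - 1*16 = 2 - 16 = -14)
V(q) = -14 - 14*q (V(q) = (-2 + (q + 3))*(-14) = (-2 + (3 + q))*(-14) = (1 + q)*(-14) = -14 - 14*q)
9643 + V(153) = 9643 + (-14 - 14*153) = 9643 + (-14 - 2142) = 9643 - 2156 = 7487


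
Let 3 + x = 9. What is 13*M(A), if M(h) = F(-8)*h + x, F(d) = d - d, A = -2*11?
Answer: 78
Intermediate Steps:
x = 6 (x = -3 + 9 = 6)
A = -22
F(d) = 0
M(h) = 6 (M(h) = 0*h + 6 = 0 + 6 = 6)
13*M(A) = 13*6 = 78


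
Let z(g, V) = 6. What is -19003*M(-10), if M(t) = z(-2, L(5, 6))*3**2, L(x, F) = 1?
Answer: -1026162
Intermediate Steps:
M(t) = 54 (M(t) = 6*3**2 = 6*9 = 54)
-19003*M(-10) = -19003*54 = -1026162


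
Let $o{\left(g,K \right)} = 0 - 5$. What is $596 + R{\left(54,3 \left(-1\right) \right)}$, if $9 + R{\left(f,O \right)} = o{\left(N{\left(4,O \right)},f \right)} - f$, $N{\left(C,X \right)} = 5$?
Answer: $528$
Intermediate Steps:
$o{\left(g,K \right)} = -5$
$R{\left(f,O \right)} = -14 - f$ ($R{\left(f,O \right)} = -9 - \left(5 + f\right) = -14 - f$)
$596 + R{\left(54,3 \left(-1\right) \right)} = 596 - 68 = 528$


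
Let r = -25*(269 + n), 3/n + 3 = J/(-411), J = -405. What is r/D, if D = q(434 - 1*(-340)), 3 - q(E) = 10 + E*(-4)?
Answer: -615275/284188 ≈ -2.1650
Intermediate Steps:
q(E) = -7 + 4*E (q(E) = 3 - (10 + E*(-4)) = 3 - (10 - 4*E) = 3 + (-10 + 4*E) = -7 + 4*E)
n = -137/92 (n = 3/(-3 - 405/(-411)) = 3/(-3 - 405*(-1/411)) = 3/(-3 + 135/137) = 3/(-276/137) = 3*(-137/276) = -137/92 ≈ -1.4891)
D = 3089 (D = -7 + 4*(434 - 1*(-340)) = -7 + 4*(434 + 340) = -7 + 4*774 = -7 + 3096 = 3089)
r = -615275/92 (r = -25*(269 - 137/92) = -25*24611/92 = -615275/92 ≈ -6687.8)
r/D = -615275/92/3089 = -615275/92*1/3089 = -615275/284188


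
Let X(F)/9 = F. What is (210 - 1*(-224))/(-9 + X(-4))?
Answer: -434/45 ≈ -9.6444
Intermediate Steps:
X(F) = 9*F
(210 - 1*(-224))/(-9 + X(-4)) = (210 - 1*(-224))/(-9 + 9*(-4)) = (210 + 224)/(-9 - 36) = 434/(-45) = 434*(-1/45) = -434/45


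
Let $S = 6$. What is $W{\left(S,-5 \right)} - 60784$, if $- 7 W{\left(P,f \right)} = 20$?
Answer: $- \frac{425508}{7} \approx -60787.0$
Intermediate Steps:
$W{\left(P,f \right)} = - \frac{20}{7}$ ($W{\left(P,f \right)} = \left(- \frac{1}{7}\right) 20 = - \frac{20}{7}$)
$W{\left(S,-5 \right)} - 60784 = - \frac{20}{7} - 60784 = - \frac{425508}{7}$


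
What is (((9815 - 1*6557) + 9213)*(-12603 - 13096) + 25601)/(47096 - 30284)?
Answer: -80116657/4203 ≈ -19062.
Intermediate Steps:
(((9815 - 1*6557) + 9213)*(-12603 - 13096) + 25601)/(47096 - 30284) = (((9815 - 6557) + 9213)*(-25699) + 25601)/16812 = ((3258 + 9213)*(-25699) + 25601)*(1/16812) = (12471*(-25699) + 25601)*(1/16812) = (-320492229 + 25601)*(1/16812) = -320466628*1/16812 = -80116657/4203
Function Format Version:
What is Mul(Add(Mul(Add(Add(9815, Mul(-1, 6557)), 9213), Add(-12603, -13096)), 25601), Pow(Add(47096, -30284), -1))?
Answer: Rational(-80116657, 4203) ≈ -19062.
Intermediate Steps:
Mul(Add(Mul(Add(Add(9815, Mul(-1, 6557)), 9213), Add(-12603, -13096)), 25601), Pow(Add(47096, -30284), -1)) = Mul(Add(Mul(Add(Add(9815, -6557), 9213), -25699), 25601), Pow(16812, -1)) = Mul(Add(Mul(Add(3258, 9213), -25699), 25601), Rational(1, 16812)) = Mul(Add(Mul(12471, -25699), 25601), Rational(1, 16812)) = Mul(Add(-320492229, 25601), Rational(1, 16812)) = Mul(-320466628, Rational(1, 16812)) = Rational(-80116657, 4203)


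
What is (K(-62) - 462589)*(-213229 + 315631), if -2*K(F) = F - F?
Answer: -47370038778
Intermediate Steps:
K(F) = 0 (K(F) = -(F - F)/2 = -1/2*0 = 0)
(K(-62) - 462589)*(-213229 + 315631) = (0 - 462589)*(-213229 + 315631) = -462589*102402 = -47370038778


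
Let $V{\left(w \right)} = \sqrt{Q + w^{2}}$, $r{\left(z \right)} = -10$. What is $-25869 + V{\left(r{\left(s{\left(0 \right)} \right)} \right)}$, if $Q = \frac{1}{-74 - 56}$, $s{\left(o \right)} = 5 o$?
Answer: $-25869 + \frac{\sqrt{1689870}}{130} \approx -25859.0$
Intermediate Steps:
$Q = - \frac{1}{130}$ ($Q = \frac{1}{-130} = - \frac{1}{130} \approx -0.0076923$)
$V{\left(w \right)} = \sqrt{- \frac{1}{130} + w^{2}}$
$-25869 + V{\left(r{\left(s{\left(0 \right)} \right)} \right)} = -25869 + \frac{\sqrt{-130 + 16900 \left(-10\right)^{2}}}{130} = -25869 + \frac{\sqrt{-130 + 16900 \cdot 100}}{130} = -25869 + \frac{\sqrt{-130 + 1690000}}{130} = -25869 + \frac{\sqrt{1689870}}{130}$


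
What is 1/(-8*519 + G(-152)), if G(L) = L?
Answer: -1/4304 ≈ -0.00023234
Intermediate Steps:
1/(-8*519 + G(-152)) = 1/(-8*519 - 152) = 1/(-4152 - 152) = 1/(-4304) = -1/4304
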